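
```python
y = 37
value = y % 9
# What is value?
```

Trace:
`y = 37` → y = 37
`value = y % 9` → value = 1
So value = 1

Answer: 1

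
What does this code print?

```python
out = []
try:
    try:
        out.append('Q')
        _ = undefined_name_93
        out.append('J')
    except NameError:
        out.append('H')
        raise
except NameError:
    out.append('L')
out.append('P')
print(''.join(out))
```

Execution trace: 'Q' (inner try body) → 'H' (inner except NameError) → 'L' (outer except NameError) → 'P' (after the try/except). Output: QHLP

Answer: QHLP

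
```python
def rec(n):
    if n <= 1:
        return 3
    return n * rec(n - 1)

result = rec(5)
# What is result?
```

rec(5) = 5 * 4 * 3 * 2 * 3 = 360

Answer: 360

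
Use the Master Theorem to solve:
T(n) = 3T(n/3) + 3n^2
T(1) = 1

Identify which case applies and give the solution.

a=3, b=3, f(n)=3n^2. log_3(3) = 1. Since c=2 > 1 and the regularity condition holds (3(n/3)^2 = (3/3^2)n^2 with 3/3^2 < 1), Case 3 applies: T(n) = Θ(f(n)) = O(n^2).

Answer: O(n^2) - Case 3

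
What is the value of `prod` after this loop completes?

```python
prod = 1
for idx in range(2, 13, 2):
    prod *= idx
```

Product of even numbers 2 to 12
`prod` takes the values: 1 → 2 → 8 → 48 → 384 → 3840 → 46080

Answer: 46080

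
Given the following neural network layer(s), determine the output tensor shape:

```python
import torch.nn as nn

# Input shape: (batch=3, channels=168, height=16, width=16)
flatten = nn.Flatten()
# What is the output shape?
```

Input: (3, 168, 16, 16) -> Output: (3, 43008)

Answer: (3, 43008)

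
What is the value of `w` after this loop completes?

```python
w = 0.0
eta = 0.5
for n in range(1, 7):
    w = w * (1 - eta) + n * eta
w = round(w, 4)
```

Moving average with lr=0.5
`w` takes the values: 0.0 → 0.5 → 1.25 → 2.125 → 3.0625 → 4.03125 → 5.015625 → 5.0156

Answer: 5.0156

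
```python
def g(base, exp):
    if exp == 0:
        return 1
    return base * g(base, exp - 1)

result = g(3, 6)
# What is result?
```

g(3, 6) = 3 * 3 * 3 * 3 * 3 * 3 = 729

Answer: 729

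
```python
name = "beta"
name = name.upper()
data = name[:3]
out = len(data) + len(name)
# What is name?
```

Trace:
`name = "beta"` → name = 'beta'
`name = name.upper()` → name = 'BETA'
`data = name[:3]` → data = 'BET'
`out = len(data) + len(name)` → out = 7
So name = 'BETA'

Answer: 'BETA'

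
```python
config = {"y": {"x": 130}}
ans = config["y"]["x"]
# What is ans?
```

Trace:
`config = {"y": {"x": 130}}` → config = {'y': {'x': 130}}
`ans = config["y"]["x"]` → ans = 130
So ans = 130

Answer: 130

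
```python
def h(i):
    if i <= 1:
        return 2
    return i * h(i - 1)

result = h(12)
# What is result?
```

h(12) = 12 * 11 * 10 * 9 * 8 * 7 * 6 * 5 * 4 * 3 * 2 * 2 = 958003200

Answer: 958003200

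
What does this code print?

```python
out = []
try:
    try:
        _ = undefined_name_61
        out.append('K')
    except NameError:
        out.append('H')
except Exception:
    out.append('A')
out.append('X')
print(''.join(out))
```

Execution trace: 'H' (inner except NameError) → 'X' (after the try/except). Output: HX

Answer: HX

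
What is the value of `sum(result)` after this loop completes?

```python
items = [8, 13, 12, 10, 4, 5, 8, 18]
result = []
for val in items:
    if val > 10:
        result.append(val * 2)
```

Sum of doubled values > 10
`result` takes the values: [] → [26] → [26, 24] → [26, 24, 36]
So `sum(result)` = 86

Answer: 86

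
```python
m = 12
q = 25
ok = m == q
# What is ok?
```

Trace:
`m = 12` → m = 12
`q = 25` → q = 25
`ok = m == q` → ok = False
So ok = False

Answer: False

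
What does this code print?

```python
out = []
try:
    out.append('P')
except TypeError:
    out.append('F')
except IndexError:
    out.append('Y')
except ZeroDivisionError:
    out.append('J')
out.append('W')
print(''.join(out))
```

Execution trace: 'P' (try body, no exception) → 'W' (after the try/except). Output: PW

Answer: PW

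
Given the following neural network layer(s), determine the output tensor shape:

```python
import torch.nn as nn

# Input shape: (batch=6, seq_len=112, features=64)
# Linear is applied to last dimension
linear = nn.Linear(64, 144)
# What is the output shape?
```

Input: (6, 112, 64) -> Output: (6, 112, 144)

Answer: (6, 112, 144)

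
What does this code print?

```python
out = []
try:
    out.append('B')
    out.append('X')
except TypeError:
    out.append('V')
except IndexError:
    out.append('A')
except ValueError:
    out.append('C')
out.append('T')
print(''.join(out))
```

Execution trace: 'B' (try body) → 'X' (try body, no exception) → 'T' (after the try/except). Output: BXT

Answer: BXT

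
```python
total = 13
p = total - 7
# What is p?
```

Trace:
`total = 13` → total = 13
`p = total - 7` → p = 6
So p = 6

Answer: 6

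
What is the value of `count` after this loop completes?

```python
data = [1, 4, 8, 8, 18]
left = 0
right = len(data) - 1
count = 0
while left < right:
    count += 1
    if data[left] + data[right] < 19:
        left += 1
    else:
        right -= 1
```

Steps to find pair summing to 19
`count` takes the values: 0 → 1 → 2 → 3 → 4

Answer: 4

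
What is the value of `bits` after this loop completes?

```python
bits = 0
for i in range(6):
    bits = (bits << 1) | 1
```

Build 6 consecutive 1-bits: 0b111111
`bits` takes the values: 0 → 1 → 3 → 7 → 15 → 31 → 63

Answer: 63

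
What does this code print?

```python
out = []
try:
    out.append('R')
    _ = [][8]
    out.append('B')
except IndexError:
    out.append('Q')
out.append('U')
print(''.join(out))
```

Execution trace: 'R' (try body) → 'Q' (except IndexError) → 'U' (after the try/except). Output: RQU

Answer: RQU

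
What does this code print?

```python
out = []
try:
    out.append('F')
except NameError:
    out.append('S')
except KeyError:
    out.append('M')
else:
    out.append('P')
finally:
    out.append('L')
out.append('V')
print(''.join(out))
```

Execution trace: 'F' (try body, no exception) → 'P' (else) → 'L' (finally) → 'V' (after the try/except). Output: FPLV

Answer: FPLV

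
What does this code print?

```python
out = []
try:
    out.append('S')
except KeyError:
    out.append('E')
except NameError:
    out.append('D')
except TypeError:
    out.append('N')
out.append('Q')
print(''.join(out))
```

Execution trace: 'S' (try body, no exception) → 'Q' (after the try/except). Output: SQ

Answer: SQ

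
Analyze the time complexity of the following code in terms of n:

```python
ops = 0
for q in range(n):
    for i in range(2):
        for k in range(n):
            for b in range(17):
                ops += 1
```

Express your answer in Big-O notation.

Each loop level contributes: n × 1 × n × 1. Multiplying the contributions gives O(n^2).

Answer: O(n^2)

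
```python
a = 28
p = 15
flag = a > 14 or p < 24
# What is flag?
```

Trace:
`a = 28` → a = 28
`p = 15` → p = 15
`flag = a > 14 or p < 24` → flag = True
So flag = True

Answer: True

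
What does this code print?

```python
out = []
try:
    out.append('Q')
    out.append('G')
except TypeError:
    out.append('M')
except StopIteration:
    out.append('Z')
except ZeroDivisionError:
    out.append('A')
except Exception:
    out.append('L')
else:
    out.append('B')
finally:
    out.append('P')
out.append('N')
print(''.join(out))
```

Execution trace: 'Q' (try body) → 'G' (try body, no exception) → 'B' (else) → 'P' (finally) → 'N' (after the try/except). Output: QGBPN

Answer: QGBPN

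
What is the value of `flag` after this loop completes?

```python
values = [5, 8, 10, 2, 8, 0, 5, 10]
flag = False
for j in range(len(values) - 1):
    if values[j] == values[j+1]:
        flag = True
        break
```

Check consecutive duplicates in [5, 8, 10, 2, 8, 0, 5, 10]
`flag` takes the values: False

Answer: False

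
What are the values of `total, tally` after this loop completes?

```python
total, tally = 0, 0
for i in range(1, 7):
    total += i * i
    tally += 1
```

Sum of squares and count
`total, tally` takes the values: (0, 0) → (1, 0) → (1, 1) → (5, 1) → (5, 2) → (14, 2) → (14, 3) → (30, 3) → (30, 4) → (55, 4) → (55, 5) → (91, 5) → (91, 6)

Answer: 91, 6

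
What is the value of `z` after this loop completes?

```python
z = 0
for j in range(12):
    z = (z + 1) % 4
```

Increment mod 4, 12 times = 0
`z` takes the values: 0 → 1 → 2 → 3 → 0 → 1 → 2 → 3 → 0 → 1 → 2 → 3 → 0

Answer: 0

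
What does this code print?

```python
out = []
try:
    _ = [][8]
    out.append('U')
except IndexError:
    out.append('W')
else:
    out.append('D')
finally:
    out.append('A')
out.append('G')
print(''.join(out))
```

Execution trace: 'W' (except IndexError) → 'A' (finally) → 'G' (after the try/except). Output: WAG

Answer: WAG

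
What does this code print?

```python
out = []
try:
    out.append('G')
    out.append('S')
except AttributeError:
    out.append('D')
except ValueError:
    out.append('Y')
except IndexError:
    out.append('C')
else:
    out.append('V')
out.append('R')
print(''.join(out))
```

Execution trace: 'G' (try body) → 'S' (try body, no exception) → 'V' (else) → 'R' (after the try/except). Output: GSVR

Answer: GSVR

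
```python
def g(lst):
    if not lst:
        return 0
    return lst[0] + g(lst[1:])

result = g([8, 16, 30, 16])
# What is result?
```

8 + 16 + 30 + 16 + 0 = 70

Answer: 70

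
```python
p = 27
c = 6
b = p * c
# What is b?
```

Trace:
`p = 27` → p = 27
`c = 6` → c = 6
`b = p * c` → b = 162
So b = 162

Answer: 162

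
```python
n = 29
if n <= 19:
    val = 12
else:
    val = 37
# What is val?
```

Trace:
`n = 29` → n = 29
`if n <= 19: ...` → n <= 19 is False, take else branch → val = 37
So val = 37

Answer: 37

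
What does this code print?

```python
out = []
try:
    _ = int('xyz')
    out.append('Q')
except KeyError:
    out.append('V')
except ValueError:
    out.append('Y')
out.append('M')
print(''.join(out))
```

Execution trace: 'Y' (except ValueError) → 'M' (after the try/except). Output: YM

Answer: YM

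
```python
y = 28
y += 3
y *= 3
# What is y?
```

Trace:
`y = 28` → y = 28
`y += 3` → y = 31
`y *= 3` → y = 93
So y = 93

Answer: 93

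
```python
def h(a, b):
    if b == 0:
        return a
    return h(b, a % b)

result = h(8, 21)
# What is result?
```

h(8, 21) -> h(21, 8) -> h(8, 5) -> h(5, 3) -> h(3, 2) -> h(2, 1) -> h(1, 0) -> 1

Answer: 1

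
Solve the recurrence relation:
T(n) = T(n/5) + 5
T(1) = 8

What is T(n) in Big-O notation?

Each step divides n by 5 and adds 5. After log_5(n) steps we reach T(1)=8. So T(n) = 5·log_5(n) + 8 = O(log n).

Answer: O(log n)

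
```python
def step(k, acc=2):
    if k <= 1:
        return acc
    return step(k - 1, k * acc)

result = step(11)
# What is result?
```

Accumulator trace (n, acc): (11, 2) -> (10, 22) -> (9, 220) -> (8, 1980) -> (7, 15840) -> (6, 110880) -> (5, 665280) -> (4, 3326400) -> (3, 13305600) -> (2, 39916800) -> (1, 79833600) -> return 79833600

Answer: 79833600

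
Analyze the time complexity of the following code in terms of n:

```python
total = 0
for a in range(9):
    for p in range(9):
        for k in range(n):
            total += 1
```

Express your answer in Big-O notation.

Each loop level contributes: 1 × 1 × n. Multiplying the contributions gives O(n).

Answer: O(n)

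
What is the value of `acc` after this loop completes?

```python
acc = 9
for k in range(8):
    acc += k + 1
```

Start at 9, add 1 to 8 = 45
`acc` takes the values: 9 → 10 → 12 → 15 → 19 → 24 → 30 → 37 → 45

Answer: 45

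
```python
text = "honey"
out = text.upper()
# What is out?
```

Trace:
`text = "honey"` → text = 'honey'
`out = text.upper()` → out = 'HONEY'
So out = 'HONEY'

Answer: 'HONEY'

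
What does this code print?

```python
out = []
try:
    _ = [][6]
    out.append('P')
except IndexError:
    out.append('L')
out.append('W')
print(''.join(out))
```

Execution trace: 'L' (except IndexError) → 'W' (after the try/except). Output: LW

Answer: LW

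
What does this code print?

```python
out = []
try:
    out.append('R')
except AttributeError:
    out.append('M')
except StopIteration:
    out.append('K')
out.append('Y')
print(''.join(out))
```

Execution trace: 'R' (try body, no exception) → 'Y' (after the try/except). Output: RY

Answer: RY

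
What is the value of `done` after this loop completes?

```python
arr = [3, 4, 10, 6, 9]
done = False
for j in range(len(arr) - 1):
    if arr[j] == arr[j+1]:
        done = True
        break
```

Check consecutive duplicates in [3, 4, 10, 6, 9]
`done` takes the values: False

Answer: False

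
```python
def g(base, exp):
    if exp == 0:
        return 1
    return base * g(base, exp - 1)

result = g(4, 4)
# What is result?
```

g(4, 4) = 4 * 4 * 4 * 4 = 256

Answer: 256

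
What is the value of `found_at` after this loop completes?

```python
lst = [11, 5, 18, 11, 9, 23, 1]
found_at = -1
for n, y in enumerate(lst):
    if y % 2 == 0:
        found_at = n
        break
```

First even number index in [11, 5, 18, 11, 9, 23, 1]
`found_at` takes the values: -1 → 2

Answer: 2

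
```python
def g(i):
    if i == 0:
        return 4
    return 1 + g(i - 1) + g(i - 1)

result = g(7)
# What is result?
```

g(i) = 1 + 2·g(i-1), g(0)=4. Closed form: (4+1)·2^7 - 1 = 639.

Answer: 639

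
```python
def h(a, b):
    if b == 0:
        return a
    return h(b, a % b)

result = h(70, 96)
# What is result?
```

h(70, 96) -> h(96, 70) -> h(70, 26) -> h(26, 18) -> h(18, 8) -> h(8, 2) -> h(2, 0) -> 2

Answer: 2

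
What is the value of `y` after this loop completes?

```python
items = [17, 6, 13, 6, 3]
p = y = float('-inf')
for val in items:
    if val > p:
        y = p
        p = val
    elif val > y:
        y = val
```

Second largest (with repeats) in [17, 6, 13, 6, 3]
`y` takes the values: -inf → 6 → 13

Answer: 13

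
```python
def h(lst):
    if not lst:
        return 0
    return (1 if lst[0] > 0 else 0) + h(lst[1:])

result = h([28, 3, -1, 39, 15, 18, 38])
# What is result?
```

Count of positive elements in [28, 3, -1, 39, 15, 18, 38] = 6

Answer: 6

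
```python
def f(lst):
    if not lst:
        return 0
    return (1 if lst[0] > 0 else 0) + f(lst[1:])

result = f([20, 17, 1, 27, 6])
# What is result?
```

Count of positive elements in [20, 17, 1, 27, 6] = 5

Answer: 5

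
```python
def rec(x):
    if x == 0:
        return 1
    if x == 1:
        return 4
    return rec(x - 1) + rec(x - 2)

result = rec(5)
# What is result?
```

Build up from base cases: rec(0)=1, rec(1)=4, rec(2)=5, rec(3)=9, rec(4)=14, rec(5)=23

Answer: 23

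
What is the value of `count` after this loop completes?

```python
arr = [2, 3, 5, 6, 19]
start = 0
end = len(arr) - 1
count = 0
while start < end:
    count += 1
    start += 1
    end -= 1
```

Iterations until pointers meet (list length 5)
`count` takes the values: 0 → 1 → 2

Answer: 2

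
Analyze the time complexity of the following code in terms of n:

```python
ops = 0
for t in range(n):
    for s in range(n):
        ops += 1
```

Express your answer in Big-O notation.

Each loop level contributes: n × n. Multiplying the contributions gives O(n^2).

Answer: O(n^2)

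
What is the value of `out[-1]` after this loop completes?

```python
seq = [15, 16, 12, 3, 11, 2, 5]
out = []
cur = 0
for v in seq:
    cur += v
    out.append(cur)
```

Cumulative sum ends at 64
`out` takes the values: [] → [15] → [15, 31] → [15, 31, 43] → [15, 31, 43, 46] → [15, 31, 43, 46, 57] → [15, 31, 43, 46, 57, 59] → [15, 31, 43, 46, 57, 59, 64]
So `out[-1]` = 64

Answer: 64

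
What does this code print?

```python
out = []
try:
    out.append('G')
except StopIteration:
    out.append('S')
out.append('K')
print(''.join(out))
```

Execution trace: 'G' (try body, no exception) → 'K' (after the try/except). Output: GK

Answer: GK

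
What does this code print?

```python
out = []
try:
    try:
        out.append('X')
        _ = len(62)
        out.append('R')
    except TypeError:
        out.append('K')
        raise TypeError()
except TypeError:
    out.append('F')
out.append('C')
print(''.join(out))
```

Execution trace: 'X' (try body) → 'K' (except TypeError) → 'F' (outer except TypeError) → 'C' (after the try/except). Output: XKFC

Answer: XKFC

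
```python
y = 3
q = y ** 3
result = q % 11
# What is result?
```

Trace:
`y = 3` → y = 3
`q = y ** 3` → q = 27
`result = q % 11` → result = 5
So result = 5

Answer: 5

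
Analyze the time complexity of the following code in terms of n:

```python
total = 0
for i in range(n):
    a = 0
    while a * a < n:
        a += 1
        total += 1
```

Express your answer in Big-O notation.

Each loop level contributes: n × √n. Multiplying the contributions gives O(n√n).

Answer: O(n√n)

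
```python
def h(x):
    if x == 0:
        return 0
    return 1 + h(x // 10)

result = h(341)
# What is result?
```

Count of digits of 341: 3

Answer: 3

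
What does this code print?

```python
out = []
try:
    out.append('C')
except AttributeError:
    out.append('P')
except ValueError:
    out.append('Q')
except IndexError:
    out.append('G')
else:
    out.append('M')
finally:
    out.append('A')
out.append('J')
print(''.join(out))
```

Execution trace: 'C' (try body, no exception) → 'M' (else) → 'A' (finally) → 'J' (after the try/except). Output: CMAJ

Answer: CMAJ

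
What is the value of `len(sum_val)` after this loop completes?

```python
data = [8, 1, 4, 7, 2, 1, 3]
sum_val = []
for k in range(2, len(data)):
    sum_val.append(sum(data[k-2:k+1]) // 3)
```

Number of 3-element averages
`sum_val` takes the values: [] → [4] → [4, 4] → [4, 4, 4] → [4, 4, 4, 3] → [4, 4, 4, 3, 2]
So `len(sum_val)` = 5

Answer: 5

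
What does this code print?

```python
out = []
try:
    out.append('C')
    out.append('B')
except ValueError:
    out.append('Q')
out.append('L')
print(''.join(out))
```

Execution trace: 'C' (try body) → 'B' (try body, no exception) → 'L' (after the try/except). Output: CBL

Answer: CBL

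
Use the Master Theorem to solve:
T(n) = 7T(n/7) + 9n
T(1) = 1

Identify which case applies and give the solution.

a=7, b=7, f(n)=9n. log_7(7) = 1. Since c=1 = 1, Case 2 applies: T(n) = Θ(n^log_b(a) · log n) = O(n log n).

Answer: O(n log n) - Case 2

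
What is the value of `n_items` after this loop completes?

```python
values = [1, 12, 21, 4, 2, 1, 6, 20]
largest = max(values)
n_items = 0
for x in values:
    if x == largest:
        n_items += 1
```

Count of max value 21 in [1, 12, 21, 4, 2, 1, 6, 20]
`n_items` takes the values: 0 → 1

Answer: 1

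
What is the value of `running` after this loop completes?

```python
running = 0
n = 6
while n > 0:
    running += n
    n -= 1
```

Sum 6 down to 1
`running` takes the values: 0 → 6 → 11 → 15 → 18 → 20 → 21

Answer: 21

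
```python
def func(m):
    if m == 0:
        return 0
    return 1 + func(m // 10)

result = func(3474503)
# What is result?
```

Count of digits of 3474503: 7

Answer: 7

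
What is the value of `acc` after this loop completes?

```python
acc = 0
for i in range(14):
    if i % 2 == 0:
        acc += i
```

Sum of even numbers 0 to 13
`acc` takes the values: 0 → 2 → 6 → 12 → 20 → 30 → 42

Answer: 42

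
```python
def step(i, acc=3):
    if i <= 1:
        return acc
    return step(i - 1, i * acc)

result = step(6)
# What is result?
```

Accumulator trace (n, acc): (6, 3) -> (5, 18) -> (4, 90) -> (3, 360) -> (2, 1080) -> (1, 2160) -> return 2160

Answer: 2160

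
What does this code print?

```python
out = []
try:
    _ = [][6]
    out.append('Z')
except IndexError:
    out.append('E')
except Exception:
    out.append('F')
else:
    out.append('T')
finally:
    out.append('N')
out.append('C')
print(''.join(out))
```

Execution trace: 'E' (except IndexError) → 'N' (finally) → 'C' (after the try/except). Output: ENC

Answer: ENC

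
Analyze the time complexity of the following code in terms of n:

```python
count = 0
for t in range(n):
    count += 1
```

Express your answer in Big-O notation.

Each loop level contributes: n. Multiplying the contributions gives O(n).

Answer: O(n)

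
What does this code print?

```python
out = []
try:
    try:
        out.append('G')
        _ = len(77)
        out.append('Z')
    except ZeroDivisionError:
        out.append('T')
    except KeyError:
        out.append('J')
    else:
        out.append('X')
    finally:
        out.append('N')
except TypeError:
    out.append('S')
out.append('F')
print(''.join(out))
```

Execution trace: 'G' (try body) → 'N' (finally) → 'S' (outer except TypeError) → 'F' (after the try/except). Output: GNSF

Answer: GNSF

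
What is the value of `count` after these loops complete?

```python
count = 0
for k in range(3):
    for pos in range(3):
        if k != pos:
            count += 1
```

3² - 3 (exclude diagonal)
`count` takes the values: 0 → 1 → 2 → 3 → 4 → 5 → 6

Answer: 6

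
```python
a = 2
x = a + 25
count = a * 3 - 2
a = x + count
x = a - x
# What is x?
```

Trace:
`a = 2` → a = 2
`x = a + 25` → x = 27
`count = a * 3 - 2` → count = 4
`a = x + count` → a = 31
`x = a - x` → x = 4
So x = 4

Answer: 4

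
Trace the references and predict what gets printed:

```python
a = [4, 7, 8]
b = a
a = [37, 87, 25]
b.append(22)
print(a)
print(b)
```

Key concept: rebinding vs mutation: a is rebound to a new list, b still points at the original.
Step by step:
`a = [4, 7, 8]` → a = [4, 7, 8]
`b = a` → b = [4, 7, 8] (same object as a)
`a = [37, 87, 25]` → a = [37, 87, 25]
`b.append(22)` → b = [4, 7, 8, 22]
`print(a)` → prints [37, 87, 25]
`print(b)` → prints [4, 7, 8, 22]

Answer:
[37, 87, 25]
[4, 7, 8, 22]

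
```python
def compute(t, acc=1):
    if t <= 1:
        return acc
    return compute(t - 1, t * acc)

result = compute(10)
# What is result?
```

Accumulator trace (n, acc): (10, 1) -> (9, 10) -> (8, 90) -> (7, 720) -> (6, 5040) -> (5, 30240) -> (4, 151200) -> (3, 604800) -> (2, 1814400) -> (1, 3628800) -> return 3628800

Answer: 3628800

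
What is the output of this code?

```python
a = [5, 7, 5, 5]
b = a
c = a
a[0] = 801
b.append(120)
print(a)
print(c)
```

Key concept: multiple aliases.
Step by step:
`a = [5, 7, 5, 5]` → a = [5, 7, 5, 5]
`b = a` → b = [5, 7, 5, 5] (same object as a)
`c = a` → c = [5, 7, 5, 5] (same object as a, b)
`a[0] = 801` → a = [801, 7, 5, 5] (same object as b, c); b = [801, 7, 5, 5] (same object as a, c); c = [801, 7, 5, 5] (same object as a, b)
`b.append(120)` → a = [801, 7, 5, 5, 120] (same object as b, c); b = [801, 7, 5, 5, 120] (same object as a, c); c = [801, 7, 5, 5, 120] (same object as a, b)
`print(a)` → prints [801, 7, 5, 5, 120]
`print(c)` → prints [801, 7, 5, 5, 120]

Answer:
[801, 7, 5, 5, 120]
[801, 7, 5, 5, 120]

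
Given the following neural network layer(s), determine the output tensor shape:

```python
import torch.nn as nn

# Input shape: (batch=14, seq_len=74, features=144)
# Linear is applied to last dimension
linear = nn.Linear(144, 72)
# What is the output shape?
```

Input: (14, 74, 144) -> Output: (14, 74, 72)

Answer: (14, 74, 72)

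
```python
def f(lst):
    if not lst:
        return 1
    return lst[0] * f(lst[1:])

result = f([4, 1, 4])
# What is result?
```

Product over [4, 1, 4] = 4 * 1 * 4 = 16

Answer: 16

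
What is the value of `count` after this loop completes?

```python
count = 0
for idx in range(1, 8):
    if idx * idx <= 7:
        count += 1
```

Count numbers where idx² ≤ 7
`count` takes the values: 0 → 1 → 2

Answer: 2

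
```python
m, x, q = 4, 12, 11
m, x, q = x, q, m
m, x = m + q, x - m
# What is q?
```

Trace:
`m, x, q = 4, 12, 11` → m = 4; x = 12; q = 11
`m, x, q = x, q, m` → m = 12; x = 11; q = 4
`m, x = m + q, x - m` → m = 16; x = -1
So q = 4

Answer: 4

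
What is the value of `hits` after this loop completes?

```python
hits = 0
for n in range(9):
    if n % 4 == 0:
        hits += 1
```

Count numbers divisible by 4 in range(9)
`hits` takes the values: 0 → 1 → 2 → 3

Answer: 3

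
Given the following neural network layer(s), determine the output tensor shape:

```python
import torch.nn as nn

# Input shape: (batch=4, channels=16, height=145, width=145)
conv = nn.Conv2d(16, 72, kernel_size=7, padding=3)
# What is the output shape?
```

Input: (4, 16, 145, 145) -> Output: (4, 72, 145, 145)

Answer: (4, 72, 145, 145)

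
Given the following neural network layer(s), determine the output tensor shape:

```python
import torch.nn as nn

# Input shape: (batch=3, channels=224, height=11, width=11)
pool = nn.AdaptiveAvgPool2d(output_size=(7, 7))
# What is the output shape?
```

Input: (3, 224, 11, 11) -> Output: (3, 224, 7, 7)

Answer: (3, 224, 7, 7)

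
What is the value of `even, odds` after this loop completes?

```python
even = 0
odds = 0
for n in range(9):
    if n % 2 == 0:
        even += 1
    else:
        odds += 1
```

Count evens and odds in range(9)
`even, odds` takes the values: (0, 0) → (1, 0) → (1, 1) → (2, 1) → (2, 2) → (3, 2) → (3, 3) → (4, 3) → (4, 4) → (5, 4)

Answer: 5, 4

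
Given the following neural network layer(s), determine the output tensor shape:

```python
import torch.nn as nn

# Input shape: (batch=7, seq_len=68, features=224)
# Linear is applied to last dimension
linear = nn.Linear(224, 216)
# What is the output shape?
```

Input: (7, 68, 224) -> Output: (7, 68, 216)

Answer: (7, 68, 216)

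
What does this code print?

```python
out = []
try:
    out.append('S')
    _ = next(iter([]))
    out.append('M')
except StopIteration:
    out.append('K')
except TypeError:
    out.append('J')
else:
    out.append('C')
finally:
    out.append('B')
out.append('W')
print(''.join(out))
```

Execution trace: 'S' (try body) → 'K' (except StopIteration) → 'B' (finally) → 'W' (after the try/except). Output: SKBW

Answer: SKBW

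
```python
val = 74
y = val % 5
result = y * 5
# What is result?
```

Trace:
`val = 74` → val = 74
`y = val % 5` → y = 4
`result = y * 5` → result = 20
So result = 20

Answer: 20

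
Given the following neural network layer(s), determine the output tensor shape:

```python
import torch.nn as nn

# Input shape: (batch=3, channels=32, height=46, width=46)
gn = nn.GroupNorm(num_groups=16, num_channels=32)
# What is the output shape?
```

Input: (3, 32, 46, 46) -> Output: (3, 32, 46, 46)

Answer: (3, 32, 46, 46)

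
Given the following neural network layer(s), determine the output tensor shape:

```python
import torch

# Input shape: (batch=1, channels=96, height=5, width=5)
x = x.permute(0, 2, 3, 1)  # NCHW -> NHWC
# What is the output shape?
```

Input: (1, 96, 5, 5) -> Output: (1, 5, 5, 96)

Answer: (1, 5, 5, 96)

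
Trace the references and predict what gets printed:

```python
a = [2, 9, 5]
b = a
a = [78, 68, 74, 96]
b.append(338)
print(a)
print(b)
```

Key concept: rebinding vs mutation: a is rebound to a new list, b still points at the original.
Step by step:
`a = [2, 9, 5]` → a = [2, 9, 5]
`b = a` → b = [2, 9, 5] (same object as a)
`a = [78, 68, 74, 96]` → a = [78, 68, 74, 96]
`b.append(338)` → b = [2, 9, 5, 338]
`print(a)` → prints [78, 68, 74, 96]
`print(b)` → prints [2, 9, 5, 338]

Answer:
[78, 68, 74, 96]
[2, 9, 5, 338]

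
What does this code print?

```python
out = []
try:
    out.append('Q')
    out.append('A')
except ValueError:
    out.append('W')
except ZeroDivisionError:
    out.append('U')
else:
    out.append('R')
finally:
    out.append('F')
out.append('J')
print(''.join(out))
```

Execution trace: 'Q' (try body) → 'A' (try body, no exception) → 'R' (else) → 'F' (finally) → 'J' (after the try/except). Output: QARFJ

Answer: QARFJ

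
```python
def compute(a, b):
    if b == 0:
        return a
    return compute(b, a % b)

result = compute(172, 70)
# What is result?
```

compute(172, 70) -> compute(70, 32) -> compute(32, 6) -> compute(6, 2) -> compute(2, 0) -> 2

Answer: 2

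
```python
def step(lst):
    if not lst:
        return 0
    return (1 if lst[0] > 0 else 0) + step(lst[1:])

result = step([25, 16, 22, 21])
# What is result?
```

Count of positive elements in [25, 16, 22, 21] = 4

Answer: 4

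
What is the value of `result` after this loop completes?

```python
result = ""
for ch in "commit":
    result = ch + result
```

Reverse 'commit'
`result` takes the values: "" → "c" → "oc" → "moc" → "mmoc" → "immoc" → "timmoc"

Answer: "timmoc"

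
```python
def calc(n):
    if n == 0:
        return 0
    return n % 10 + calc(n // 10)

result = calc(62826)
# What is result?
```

Sum of digits of 62826: 6 + 2 + 8 + 2 + 6 = 24

Answer: 24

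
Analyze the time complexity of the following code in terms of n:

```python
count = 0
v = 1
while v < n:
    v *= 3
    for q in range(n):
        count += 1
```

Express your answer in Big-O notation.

Each loop level contributes: log n × n. Multiplying the contributions gives O(n log n).

Answer: O(n log n)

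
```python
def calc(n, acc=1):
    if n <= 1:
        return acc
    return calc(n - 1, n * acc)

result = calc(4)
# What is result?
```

Accumulator trace (n, acc): (4, 1) -> (3, 4) -> (2, 12) -> (1, 24) -> return 24

Answer: 24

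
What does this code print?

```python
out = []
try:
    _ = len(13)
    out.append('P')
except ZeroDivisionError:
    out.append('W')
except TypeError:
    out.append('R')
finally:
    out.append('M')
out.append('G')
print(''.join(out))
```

Execution trace: 'R' (except TypeError) → 'M' (finally) → 'G' (after the try/except). Output: RMG

Answer: RMG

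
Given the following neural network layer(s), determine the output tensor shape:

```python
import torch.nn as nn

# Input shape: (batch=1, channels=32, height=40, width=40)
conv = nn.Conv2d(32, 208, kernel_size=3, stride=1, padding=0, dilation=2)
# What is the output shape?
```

Input: (1, 32, 40, 40) -> Output: (1, 208, 36, 36)

Answer: (1, 208, 36, 36)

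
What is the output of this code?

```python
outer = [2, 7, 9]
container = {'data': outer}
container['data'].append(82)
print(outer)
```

Key concept: dict holds reference to list.
Step by step:
`outer = [2, 7, 9]` → outer = [2, 7, 9]
`container = {'data': outer}` → container = {'data': [2, 7, 9]}
`container['data'].append(82)` → outer = [2, 7, 9, 82]; container = {'data': [2, 7, 9, 82]}
`print(outer)` → prints [2, 7, 9, 82]

Answer: [2, 7, 9, 82]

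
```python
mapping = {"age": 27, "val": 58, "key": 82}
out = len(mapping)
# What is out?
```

Trace:
`mapping = {"age": 27, "val": 58, "key": 82}` → mapping = {'age': 27, 'val': 58, 'key': 82}
`out = len(mapping)` → out = 3
So out = 3

Answer: 3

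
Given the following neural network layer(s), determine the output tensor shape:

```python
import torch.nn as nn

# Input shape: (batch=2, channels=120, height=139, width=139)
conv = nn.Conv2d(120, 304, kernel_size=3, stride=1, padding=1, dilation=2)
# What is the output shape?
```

Input: (2, 120, 139, 139) -> Output: (2, 304, 137, 137)

Answer: (2, 304, 137, 137)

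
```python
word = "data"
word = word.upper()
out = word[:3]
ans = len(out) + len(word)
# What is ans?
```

Trace:
`word = "data"` → word = 'data'
`word = word.upper()` → word = 'DATA'
`out = word[:3]` → out = 'DAT'
`ans = len(out) + len(word)` → ans = 7
So ans = 7

Answer: 7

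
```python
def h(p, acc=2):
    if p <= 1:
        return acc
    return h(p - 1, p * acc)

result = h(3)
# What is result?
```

Accumulator trace (n, acc): (3, 2) -> (2, 6) -> (1, 12) -> return 12

Answer: 12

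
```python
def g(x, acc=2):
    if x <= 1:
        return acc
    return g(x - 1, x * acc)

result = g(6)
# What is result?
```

Accumulator trace (n, acc): (6, 2) -> (5, 12) -> (4, 60) -> (3, 240) -> (2, 720) -> (1, 1440) -> return 1440

Answer: 1440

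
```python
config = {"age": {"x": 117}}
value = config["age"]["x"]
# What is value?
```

Trace:
`config = {"age": {"x": 117}}` → config = {'age': {'x': 117}}
`value = config["age"]["x"]` → value = 117
So value = 117

Answer: 117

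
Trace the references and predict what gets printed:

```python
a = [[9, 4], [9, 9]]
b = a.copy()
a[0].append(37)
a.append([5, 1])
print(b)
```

Key concept: shallow copy with nested lists.
Step by step:
`a = [[9, 4], [9, 9]]` → a = [[9, 4], [9, 9]]
`b = a.copy()` → b = [[9, 4], [9, 9]]
`a[0].append(37)` → a = [[9, 4, 37], [9, 9]]; b = [[9, 4, 37], [9, 9]]
`a.append([5, 1])` → a = [[9, 4, 37], [9, 9], [5, 1]]
`print(b)` → prints [[9, 4, 37], [9, 9]]

Answer: [[9, 4, 37], [9, 9]]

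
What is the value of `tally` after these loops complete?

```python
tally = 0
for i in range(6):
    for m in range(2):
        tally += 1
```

6 * 2 = 12
`tally` takes the values: 0 → 1 → 2 → 3 → 4 → 5 → 6 → 7 → 8 → 9 → 10 → 11 → 12

Answer: 12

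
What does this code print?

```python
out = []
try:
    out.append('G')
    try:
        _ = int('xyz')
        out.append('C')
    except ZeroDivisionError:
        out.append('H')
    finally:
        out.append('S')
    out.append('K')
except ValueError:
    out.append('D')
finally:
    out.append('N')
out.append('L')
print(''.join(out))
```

Execution trace: 'G' (try body) → 'S' (inner finally) → 'D' (except ValueError) → 'N' (finally) → 'L' (after the try/except). Output: GSDNL

Answer: GSDNL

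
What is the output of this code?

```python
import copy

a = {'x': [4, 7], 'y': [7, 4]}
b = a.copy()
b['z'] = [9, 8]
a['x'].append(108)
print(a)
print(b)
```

Key concept: shallow copy of dict with mutable values.
Step by step:
`a = {'x': [4, 7], 'y': [7, 4]}` → a = {'x': [4, 7], 'y': [7, 4]}
`b = a.copy()` → b = {'x': [4, 7], 'y': [7, 4]}
`b['z'] = [9, 8]` → b = {'x': [4, 7], 'y': [7, 4], 'z': [9, 8]}
`a['x'].append(108)` → a = {'x': [4, 7, 108], 'y': [7, 4]}; b = {'x': [4, 7, 108], 'y': [7, 4], 'z': [9, 8]}
`print(a)` → prints {'x': [4, 7, 108], 'y': [7, 4]}
`print(b)` → prints {'x': [4, 7, 108], 'y': [7, 4], 'z': [9, 8]}

Answer:
{'x': [4, 7, 108], 'y': [7, 4]}
{'x': [4, 7, 108], 'y': [7, 4], 'z': [9, 8]}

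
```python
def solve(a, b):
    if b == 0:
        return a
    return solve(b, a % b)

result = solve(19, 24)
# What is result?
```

solve(19, 24) -> solve(24, 19) -> solve(19, 5) -> solve(5, 4) -> solve(4, 1) -> solve(1, 0) -> 1

Answer: 1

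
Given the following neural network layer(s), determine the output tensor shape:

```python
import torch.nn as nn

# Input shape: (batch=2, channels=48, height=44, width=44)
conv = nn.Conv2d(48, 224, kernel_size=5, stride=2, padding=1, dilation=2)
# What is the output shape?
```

Input: (2, 48, 44, 44) -> Output: (2, 224, 19, 19)

Answer: (2, 224, 19, 19)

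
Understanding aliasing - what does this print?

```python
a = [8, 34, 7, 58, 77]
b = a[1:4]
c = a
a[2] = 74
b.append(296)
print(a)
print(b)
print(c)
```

Key concept: slice vs alias.
Step by step:
`a = [8, 34, 7, 58, 77]` → a = [8, 34, 7, 58, 77]
`b = a[1:4]` → b = [34, 7, 58]
`c = a` → c = [8, 34, 7, 58, 77] (same object as a)
`a[2] = 74` → a = [8, 34, 74, 58, 77] (same object as c); c = [8, 34, 74, 58, 77] (same object as a)
`b.append(296)` → b = [34, 7, 58, 296]
`print(a)` → prints [8, 34, 74, 58, 77]
`print(b)` → prints [34, 7, 58, 296]
`print(c)` → prints [8, 34, 74, 58, 77]

Answer:
[8, 34, 74, 58, 77]
[34, 7, 58, 296]
[8, 34, 74, 58, 77]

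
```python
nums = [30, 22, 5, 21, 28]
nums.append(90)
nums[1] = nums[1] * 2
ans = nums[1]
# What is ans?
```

Trace:
`nums = [30, 22, 5, 21, 28]` → nums = [30, 22, 5, 21, 28]
`nums.append(90)` → nums = [30, 22, 5, 21, 28, 90]
`nums[1] = nums[1] * 2` → nums = [30, 44, 5, 21, 28, 90]
`ans = nums[1]` → ans = 44
So ans = 44

Answer: 44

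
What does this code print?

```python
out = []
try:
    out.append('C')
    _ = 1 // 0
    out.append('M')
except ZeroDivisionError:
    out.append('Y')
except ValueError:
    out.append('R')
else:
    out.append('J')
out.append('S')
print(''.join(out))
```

Execution trace: 'C' (try body) → 'Y' (except ZeroDivisionError) → 'S' (after the try/except). Output: CYS

Answer: CYS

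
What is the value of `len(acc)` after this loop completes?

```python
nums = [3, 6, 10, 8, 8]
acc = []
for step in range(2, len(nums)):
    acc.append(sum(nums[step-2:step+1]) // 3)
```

Number of 3-element averages
`acc` takes the values: [] → [6] → [6, 8] → [6, 8, 8]
So `len(acc)` = 3

Answer: 3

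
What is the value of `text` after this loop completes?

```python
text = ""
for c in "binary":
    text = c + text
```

Reverse 'binary'
`text` takes the values: "" → "b" → "ib" → "nib" → "anib" → "ranib" → "yranib"

Answer: "yranib"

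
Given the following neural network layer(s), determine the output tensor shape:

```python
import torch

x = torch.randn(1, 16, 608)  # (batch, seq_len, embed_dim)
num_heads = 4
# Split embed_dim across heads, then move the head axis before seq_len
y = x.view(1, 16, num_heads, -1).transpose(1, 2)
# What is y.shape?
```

Input: (1, 16, 608) -> head_dim = 608 // 4 = 152; after view: (1, 16, 4, 152) -> after transpose(1, 2): (1, 4, 16, 152) -> Output: (1, 4, 16, 152)

Answer: (1, 4, 16, 152)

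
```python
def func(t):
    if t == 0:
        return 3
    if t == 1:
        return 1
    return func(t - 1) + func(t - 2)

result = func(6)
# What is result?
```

Build up from base cases: func(0)=3, func(1)=1, func(2)=4, func(3)=5, func(4)=9, func(5)=14, func(6)=23

Answer: 23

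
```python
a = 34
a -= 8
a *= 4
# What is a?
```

Trace:
`a = 34` → a = 34
`a -= 8` → a = 26
`a *= 4` → a = 104
So a = 104

Answer: 104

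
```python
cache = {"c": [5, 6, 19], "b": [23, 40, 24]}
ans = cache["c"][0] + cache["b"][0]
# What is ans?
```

Trace:
`cache = {"c": [5, 6, 19], "b": [23, 40, 24]}` → cache = {'c': [5, 6, 19], 'b': [23, 40, 24]}
`ans = cache["c"][0] + cache["b"][0]` → ans = 28
So ans = 28

Answer: 28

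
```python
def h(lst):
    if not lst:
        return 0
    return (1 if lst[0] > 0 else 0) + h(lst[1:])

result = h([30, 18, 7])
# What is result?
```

Count of positive elements in [30, 18, 7] = 3

Answer: 3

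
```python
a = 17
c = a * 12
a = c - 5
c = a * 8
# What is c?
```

Trace:
`a = 17` → a = 17
`c = a * 12` → c = 204
`a = c - 5` → a = 199
`c = a * 8` → c = 1592
So c = 1592

Answer: 1592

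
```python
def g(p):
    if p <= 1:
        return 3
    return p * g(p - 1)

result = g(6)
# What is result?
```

g(6) = 6 * 5 * 4 * 3 * 2 * 3 = 2160

Answer: 2160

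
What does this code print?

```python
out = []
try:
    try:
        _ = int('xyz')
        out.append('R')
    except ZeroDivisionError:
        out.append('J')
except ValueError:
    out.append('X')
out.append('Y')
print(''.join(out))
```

Execution trace: 'X' (outer except ValueError) → 'Y' (after the try/except). Output: XY

Answer: XY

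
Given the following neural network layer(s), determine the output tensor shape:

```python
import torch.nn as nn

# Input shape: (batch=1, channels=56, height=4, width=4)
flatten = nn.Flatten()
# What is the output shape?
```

Input: (1, 56, 4, 4) -> Output: (1, 896)

Answer: (1, 896)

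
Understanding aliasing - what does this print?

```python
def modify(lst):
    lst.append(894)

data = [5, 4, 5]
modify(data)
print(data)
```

Key concept: function modifies passed list.
Step by step:
`data = [5, 4, 5]` → data = [5, 4, 5]
`modify(data)` → data = [5, 4, 5, 894]
`print(data)` → prints [5, 4, 5, 894]

Answer: [5, 4, 5, 894]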